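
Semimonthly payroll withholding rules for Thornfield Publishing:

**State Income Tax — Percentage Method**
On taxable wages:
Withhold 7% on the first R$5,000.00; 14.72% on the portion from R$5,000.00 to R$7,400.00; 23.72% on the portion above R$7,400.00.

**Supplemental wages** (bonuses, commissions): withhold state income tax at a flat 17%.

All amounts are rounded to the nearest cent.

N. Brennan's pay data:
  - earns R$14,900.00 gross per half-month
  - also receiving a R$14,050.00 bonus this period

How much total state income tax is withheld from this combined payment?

State Income Tax: taxable = R$14,900.00
  R$703.28 + 23.72% × (R$14,900.00 − R$7,400.00) = R$703.28 + 23.72% × R$7,500.00 = R$2,482.28
Supplemental (17% flat on bonus): 17% × R$14,050.00 = R$2,388.50
Total state income tax: R$2,482.28 + R$2,388.50 = R$4,870.78

R$4,870.78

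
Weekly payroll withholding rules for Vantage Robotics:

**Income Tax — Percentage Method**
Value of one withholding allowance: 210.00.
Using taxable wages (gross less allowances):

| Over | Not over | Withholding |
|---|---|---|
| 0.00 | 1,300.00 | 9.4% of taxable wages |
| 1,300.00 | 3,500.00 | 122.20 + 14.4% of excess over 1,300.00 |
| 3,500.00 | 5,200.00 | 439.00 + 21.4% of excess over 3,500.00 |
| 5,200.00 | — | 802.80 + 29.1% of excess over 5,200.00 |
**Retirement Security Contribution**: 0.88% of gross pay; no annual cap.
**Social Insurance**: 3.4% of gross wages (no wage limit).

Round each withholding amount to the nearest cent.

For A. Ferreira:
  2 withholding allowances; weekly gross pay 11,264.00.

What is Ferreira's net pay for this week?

8,336.70

Income Tax: taxable = 11,264.00 − 2×210.00 = 10,844.00
  802.80 + 29.1% × (10,844.00 − 5,200.00) = 802.80 + 29.1% × 5,644.00 = 2,445.20
Retirement Security Contribution: 0.88% × 11,264.00 = 99.12
Social Insurance: 3.4% × 11,264.00 = 382.98
Total withheld: 2,445.20 + 99.12 + 382.98 = 2,927.30
Net pay: 11,264.00 − 2,927.30 = 8,336.70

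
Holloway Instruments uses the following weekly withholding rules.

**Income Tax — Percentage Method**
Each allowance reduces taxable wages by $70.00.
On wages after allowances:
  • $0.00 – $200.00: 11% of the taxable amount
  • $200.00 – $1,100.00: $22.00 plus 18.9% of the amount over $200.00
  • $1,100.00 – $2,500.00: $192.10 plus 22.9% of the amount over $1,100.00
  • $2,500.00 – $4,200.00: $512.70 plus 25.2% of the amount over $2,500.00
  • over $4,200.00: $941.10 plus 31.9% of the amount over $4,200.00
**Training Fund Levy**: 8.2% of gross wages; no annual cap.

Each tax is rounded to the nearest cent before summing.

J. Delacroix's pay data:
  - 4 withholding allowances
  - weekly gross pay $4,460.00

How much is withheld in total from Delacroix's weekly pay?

$1,301.78

Income Tax: taxable = $4,460.00 − 4×$70.00 = $4,180.00
  $512.70 + 25.2% × ($4,180.00 − $2,500.00) = $512.70 + 25.2% × $1,680.00 = $936.06
Training Fund Levy: 8.2% × $4,460.00 = $365.72
Total: $936.06 + $365.72 = $1,301.78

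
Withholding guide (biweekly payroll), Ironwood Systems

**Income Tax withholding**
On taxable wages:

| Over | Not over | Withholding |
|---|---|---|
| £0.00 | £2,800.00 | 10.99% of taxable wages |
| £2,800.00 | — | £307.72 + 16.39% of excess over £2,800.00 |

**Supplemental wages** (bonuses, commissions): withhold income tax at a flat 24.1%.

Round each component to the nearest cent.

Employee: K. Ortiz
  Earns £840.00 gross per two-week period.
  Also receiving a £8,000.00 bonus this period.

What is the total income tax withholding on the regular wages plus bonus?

£2,020.32

Income Tax: taxable = £840.00
  10.99% × £840.00 = £92.32
Supplemental (24.1% flat on bonus): 24.1% × £8,000.00 = £1,928.00
Total income tax: £92.32 + £1,928.00 = £2,020.32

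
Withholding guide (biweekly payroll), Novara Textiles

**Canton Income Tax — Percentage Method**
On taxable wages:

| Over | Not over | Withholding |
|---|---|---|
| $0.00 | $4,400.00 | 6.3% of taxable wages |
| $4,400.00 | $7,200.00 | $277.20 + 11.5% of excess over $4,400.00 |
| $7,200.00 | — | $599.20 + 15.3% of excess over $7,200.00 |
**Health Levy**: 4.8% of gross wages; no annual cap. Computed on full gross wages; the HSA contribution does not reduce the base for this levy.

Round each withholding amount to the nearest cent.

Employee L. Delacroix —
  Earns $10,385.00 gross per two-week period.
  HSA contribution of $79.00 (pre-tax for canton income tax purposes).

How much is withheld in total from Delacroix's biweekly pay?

Canton Income Tax: taxable = $10,385.00 − $79.00 = $10,306.00
  $599.20 + 15.3% × ($10,306.00 − $7,200.00) = $599.20 + 15.3% × $3,106.00 = $1,074.42
Health Levy: 4.8% × $10,385.00 = $498.48
Total: $1,074.42 + $498.48 = $1,572.90

$1,572.90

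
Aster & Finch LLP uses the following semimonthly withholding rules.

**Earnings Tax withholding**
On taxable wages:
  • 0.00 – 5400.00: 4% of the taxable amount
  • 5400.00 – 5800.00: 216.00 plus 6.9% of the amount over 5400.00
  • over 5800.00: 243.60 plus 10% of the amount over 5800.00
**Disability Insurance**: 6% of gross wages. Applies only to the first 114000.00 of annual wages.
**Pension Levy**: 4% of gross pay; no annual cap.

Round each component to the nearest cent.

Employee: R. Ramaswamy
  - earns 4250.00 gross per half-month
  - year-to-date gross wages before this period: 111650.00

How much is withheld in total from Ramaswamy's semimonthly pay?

481.00

Earnings Tax: taxable = 4250.00
  4% × 4250.00 = 170.00
Disability Insurance: cap 114000.00 − YTD 111650.00 = 2350.00 subject; 6% × 2350.00 = 141.00
Pension Levy: 4% × 4250.00 = 170.00
Total: 170.00 + 141.00 + 170.00 = 481.00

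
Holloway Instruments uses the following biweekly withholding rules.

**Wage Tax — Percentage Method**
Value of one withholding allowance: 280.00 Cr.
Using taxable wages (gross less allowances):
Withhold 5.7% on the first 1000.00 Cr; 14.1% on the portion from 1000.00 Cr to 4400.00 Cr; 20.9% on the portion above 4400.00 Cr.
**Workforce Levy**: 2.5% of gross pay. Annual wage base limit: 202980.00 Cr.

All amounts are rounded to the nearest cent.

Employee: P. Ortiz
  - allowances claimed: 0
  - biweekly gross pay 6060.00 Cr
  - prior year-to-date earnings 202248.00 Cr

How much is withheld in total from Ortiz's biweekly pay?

901.64 Cr

Wage Tax: taxable = 6060.00 Cr
  536.40 Cr + 20.9% × (6060.00 Cr − 4400.00 Cr) = 536.40 Cr + 20.9% × 1660.00 Cr = 883.34 Cr
Workforce Levy: cap 202980.00 Cr − YTD 202248.00 Cr = 732.00 Cr subject; 2.5% × 732.00 Cr = 18.30 Cr
Total: 883.34 Cr + 18.30 Cr = 901.64 Cr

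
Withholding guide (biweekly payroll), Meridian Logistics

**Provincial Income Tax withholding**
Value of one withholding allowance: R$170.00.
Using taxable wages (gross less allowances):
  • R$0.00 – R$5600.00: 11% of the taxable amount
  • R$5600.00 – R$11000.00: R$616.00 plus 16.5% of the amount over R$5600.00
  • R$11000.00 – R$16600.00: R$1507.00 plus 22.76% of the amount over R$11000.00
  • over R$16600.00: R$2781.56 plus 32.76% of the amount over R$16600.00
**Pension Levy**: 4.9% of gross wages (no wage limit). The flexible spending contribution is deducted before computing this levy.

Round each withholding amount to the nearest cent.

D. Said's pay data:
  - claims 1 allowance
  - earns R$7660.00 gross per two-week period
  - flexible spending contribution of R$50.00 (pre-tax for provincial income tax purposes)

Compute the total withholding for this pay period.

R$1292.49

Provincial Income Tax: taxable = R$7660.00 − R$50.00 − 1×R$170.00 = R$7440.00
  R$616.00 + 16.5% × (R$7440.00 − R$5600.00) = R$616.00 + 16.5% × R$1840.00 = R$919.60
Pension Levy: 4.9% × R$7610.00 = R$372.89
Total: R$919.60 + R$372.89 = R$1292.49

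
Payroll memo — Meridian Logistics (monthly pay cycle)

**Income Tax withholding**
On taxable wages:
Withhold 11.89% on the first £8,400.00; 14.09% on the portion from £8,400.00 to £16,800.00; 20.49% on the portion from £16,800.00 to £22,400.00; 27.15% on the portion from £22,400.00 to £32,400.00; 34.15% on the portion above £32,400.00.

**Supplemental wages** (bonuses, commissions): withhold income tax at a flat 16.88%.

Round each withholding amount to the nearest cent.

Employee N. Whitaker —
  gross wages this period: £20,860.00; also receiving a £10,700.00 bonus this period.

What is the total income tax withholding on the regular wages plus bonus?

Income Tax: taxable = £20,860.00
  £2,182.32 + 20.49% × (£20,860.00 − £16,800.00) = £2,182.32 + 20.49% × £4,060.00 = £3,014.21
Supplemental (16.88% flat on bonus): 16.88% × £10,700.00 = £1,806.16
Total income tax: £3,014.21 + £1,806.16 = £4,820.37

£4,820.37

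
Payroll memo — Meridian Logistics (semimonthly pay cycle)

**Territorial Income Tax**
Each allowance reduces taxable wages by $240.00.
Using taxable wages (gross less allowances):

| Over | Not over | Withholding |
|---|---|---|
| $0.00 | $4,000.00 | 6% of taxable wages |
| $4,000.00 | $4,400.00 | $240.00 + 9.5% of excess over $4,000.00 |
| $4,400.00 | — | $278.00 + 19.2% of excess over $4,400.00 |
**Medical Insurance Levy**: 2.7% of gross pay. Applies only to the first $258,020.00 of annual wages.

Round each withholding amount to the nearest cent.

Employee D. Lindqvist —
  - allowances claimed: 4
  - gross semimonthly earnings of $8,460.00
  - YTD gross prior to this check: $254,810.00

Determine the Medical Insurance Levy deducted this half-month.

Medical Insurance Levy: cap $258,020.00 − YTD $254,810.00 = $3,210.00 subject; 2.7% × $3,210.00 = $86.67

$86.67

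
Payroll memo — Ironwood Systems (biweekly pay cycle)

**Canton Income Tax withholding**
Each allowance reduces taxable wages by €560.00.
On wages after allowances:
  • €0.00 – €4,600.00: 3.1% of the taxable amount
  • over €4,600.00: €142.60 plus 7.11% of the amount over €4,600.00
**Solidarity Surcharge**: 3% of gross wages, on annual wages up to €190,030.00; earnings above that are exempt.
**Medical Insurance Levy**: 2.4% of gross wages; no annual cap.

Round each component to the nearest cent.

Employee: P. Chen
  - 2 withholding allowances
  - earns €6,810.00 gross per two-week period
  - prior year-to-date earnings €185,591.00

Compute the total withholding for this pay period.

Canton Income Tax: taxable = €6,810.00 − 2×€560.00 = €5,690.00
  €142.60 + 7.11% × (€5,690.00 − €4,600.00) = €142.60 + 7.11% × €1,090.00 = €220.10
Solidarity Surcharge: cap €190,030.00 − YTD €185,591.00 = €4,439.00 subject; 3% × €4,439.00 = €133.17
Medical Insurance Levy: 2.4% × €6,810.00 = €163.44
Total: €220.10 + €133.17 + €163.44 = €516.71

€516.71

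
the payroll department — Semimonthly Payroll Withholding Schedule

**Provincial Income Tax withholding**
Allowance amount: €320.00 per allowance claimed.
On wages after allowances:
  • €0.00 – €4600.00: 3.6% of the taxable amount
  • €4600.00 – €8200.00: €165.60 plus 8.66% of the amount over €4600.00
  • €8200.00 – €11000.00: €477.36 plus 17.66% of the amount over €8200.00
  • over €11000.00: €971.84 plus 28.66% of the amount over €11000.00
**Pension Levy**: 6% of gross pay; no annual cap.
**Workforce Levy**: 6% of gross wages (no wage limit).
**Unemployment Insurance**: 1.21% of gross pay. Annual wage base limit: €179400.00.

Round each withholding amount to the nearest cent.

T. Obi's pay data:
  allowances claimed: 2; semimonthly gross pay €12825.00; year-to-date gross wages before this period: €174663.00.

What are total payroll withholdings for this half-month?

Provincial Income Tax: taxable = €12825.00 − 2×€320.00 = €12185.00
  €971.84 + 28.66% × (€12185.00 − €11000.00) = €971.84 + 28.66% × €1185.00 = €1311.46
Pension Levy: 6% × €12825.00 = €769.50
Workforce Levy: 6% × €12825.00 = €769.50
Unemployment Insurance: cap €179400.00 − YTD €174663.00 = €4737.00 subject; 1.21% × €4737.00 = €57.32
Total: €1311.46 + €769.50 + €769.50 + €57.32 = €2907.78

€2907.78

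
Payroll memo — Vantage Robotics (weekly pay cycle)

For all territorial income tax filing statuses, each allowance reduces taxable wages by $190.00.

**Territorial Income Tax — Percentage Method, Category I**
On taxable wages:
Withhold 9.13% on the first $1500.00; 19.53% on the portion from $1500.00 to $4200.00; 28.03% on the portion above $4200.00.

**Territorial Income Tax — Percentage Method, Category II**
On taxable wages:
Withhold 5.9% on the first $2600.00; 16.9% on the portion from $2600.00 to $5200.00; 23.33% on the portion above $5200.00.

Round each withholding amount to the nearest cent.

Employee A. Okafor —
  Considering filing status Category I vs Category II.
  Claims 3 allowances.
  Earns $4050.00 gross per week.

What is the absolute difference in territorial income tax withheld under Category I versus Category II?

$221.52

Territorial Income Tax (Category I): taxable = $4050.00 − 3×$190.00 = $3480.00
  $136.95 + 19.53% × ($3480.00 − $1500.00) = $136.95 + 19.53% × $1980.00 = $523.64
Territorial Income Tax (Category II): taxable = $4050.00 − 3×$190.00 = $3480.00
  $153.40 + 16.9% × ($3480.00 − $2600.00) = $153.40 + 16.9% × $880.00 = $302.12
Difference: |$523.64 − $302.12| = $221.52 (higher under Category I)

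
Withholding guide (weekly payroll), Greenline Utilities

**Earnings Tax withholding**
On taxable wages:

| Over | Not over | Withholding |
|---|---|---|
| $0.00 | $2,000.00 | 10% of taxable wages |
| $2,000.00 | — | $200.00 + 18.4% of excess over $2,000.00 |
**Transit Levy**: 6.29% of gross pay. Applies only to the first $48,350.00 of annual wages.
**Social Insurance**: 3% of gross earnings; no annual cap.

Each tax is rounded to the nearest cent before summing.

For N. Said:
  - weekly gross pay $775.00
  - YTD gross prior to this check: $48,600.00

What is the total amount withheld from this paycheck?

Earnings Tax: taxable = $775.00
  10% × $775.00 = $77.50
Transit Levy: YTD $48,600.00 ≥ cap $48,350.00 → $0.00
Social Insurance: 3% × $775.00 = $23.25
Total: $77.50 + $0.00 + $23.25 = $100.75

$100.75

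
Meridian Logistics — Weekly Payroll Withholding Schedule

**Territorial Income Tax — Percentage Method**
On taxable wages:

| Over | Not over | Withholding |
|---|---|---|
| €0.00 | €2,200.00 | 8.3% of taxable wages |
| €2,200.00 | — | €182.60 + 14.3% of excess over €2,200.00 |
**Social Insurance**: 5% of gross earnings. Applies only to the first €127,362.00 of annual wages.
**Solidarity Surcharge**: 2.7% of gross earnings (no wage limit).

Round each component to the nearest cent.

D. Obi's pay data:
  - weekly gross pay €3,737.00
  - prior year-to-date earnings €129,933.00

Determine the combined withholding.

Territorial Income Tax: taxable = €3,737.00
  €182.60 + 14.3% × (€3,737.00 − €2,200.00) = €182.60 + 14.3% × €1,537.00 = €402.39
Social Insurance: YTD €129,933.00 ≥ cap €127,362.00 → €0.00
Solidarity Surcharge: 2.7% × €3,737.00 = €100.90
Total: €402.39 + €0.00 + €100.90 = €503.29

€503.29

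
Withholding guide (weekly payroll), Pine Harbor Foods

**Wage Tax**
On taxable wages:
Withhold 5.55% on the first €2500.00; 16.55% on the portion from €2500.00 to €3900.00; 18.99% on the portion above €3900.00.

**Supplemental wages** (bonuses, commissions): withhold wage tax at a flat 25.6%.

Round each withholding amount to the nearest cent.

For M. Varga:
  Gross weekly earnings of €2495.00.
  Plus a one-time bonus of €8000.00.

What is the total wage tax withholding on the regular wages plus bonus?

€2186.47

Wage Tax: taxable = €2495.00
  5.55% × €2495.00 = €138.47
Supplemental (25.6% flat on bonus): 25.6% × €8000.00 = €2048.00
Total wage tax: €138.47 + €2048.00 = €2186.47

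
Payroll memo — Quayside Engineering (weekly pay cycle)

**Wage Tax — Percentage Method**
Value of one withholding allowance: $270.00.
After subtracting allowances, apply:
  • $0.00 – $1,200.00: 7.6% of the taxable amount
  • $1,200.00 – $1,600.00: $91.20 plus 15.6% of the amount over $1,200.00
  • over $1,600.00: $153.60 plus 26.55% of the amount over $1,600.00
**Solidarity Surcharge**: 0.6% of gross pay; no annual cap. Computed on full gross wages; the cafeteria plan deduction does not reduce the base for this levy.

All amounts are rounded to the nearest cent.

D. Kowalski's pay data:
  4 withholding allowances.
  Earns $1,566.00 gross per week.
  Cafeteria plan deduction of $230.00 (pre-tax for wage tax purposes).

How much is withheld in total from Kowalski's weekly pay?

Wage Tax: taxable = $1,566.00 − $230.00 − 4×$270.00 = $256.00
  7.6% × $256.00 = $19.46
Solidarity Surcharge: 0.6% × $1,566.00 = $9.40
Total: $19.46 + $9.40 = $28.86

$28.86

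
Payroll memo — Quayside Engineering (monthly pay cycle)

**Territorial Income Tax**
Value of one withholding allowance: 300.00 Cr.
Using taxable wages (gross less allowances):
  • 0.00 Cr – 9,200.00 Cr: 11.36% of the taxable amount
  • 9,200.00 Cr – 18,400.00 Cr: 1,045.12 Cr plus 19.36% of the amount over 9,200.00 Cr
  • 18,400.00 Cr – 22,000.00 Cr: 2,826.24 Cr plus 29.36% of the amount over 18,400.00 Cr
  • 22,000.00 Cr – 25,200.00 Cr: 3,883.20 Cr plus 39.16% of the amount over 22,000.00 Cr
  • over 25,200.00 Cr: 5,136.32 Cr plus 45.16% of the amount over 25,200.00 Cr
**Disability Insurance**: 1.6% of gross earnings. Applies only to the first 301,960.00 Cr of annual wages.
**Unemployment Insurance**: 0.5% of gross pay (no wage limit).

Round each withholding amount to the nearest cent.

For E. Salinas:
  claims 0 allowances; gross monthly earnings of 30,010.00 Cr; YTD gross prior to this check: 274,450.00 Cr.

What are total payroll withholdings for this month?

Territorial Income Tax: taxable = 30,010.00 Cr
  5,136.32 Cr + 45.16% × (30,010.00 Cr − 25,200.00 Cr) = 5,136.32 Cr + 45.16% × 4,810.00 Cr = 7,308.52 Cr
Disability Insurance: cap 301,960.00 Cr − YTD 274,450.00 Cr = 27,510.00 Cr subject; 1.6% × 27,510.00 Cr = 440.16 Cr
Unemployment Insurance: 0.5% × 30,010.00 Cr = 150.05 Cr
Total: 7,308.52 Cr + 440.16 Cr + 150.05 Cr = 7,898.73 Cr

7,898.73 Cr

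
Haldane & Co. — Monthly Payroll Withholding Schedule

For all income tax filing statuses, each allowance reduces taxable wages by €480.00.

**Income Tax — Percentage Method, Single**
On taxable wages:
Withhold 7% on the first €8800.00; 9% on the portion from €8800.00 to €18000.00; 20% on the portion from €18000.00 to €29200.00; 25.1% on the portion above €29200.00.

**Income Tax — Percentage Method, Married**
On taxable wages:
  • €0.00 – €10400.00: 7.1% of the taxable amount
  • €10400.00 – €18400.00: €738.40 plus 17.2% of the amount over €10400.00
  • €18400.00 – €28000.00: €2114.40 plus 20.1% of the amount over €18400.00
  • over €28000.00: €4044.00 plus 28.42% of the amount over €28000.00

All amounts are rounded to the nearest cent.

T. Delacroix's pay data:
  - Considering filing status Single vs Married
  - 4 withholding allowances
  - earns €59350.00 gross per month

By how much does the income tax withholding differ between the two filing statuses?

€1638.28

Income Tax (Single): taxable = €59350.00 − 4×€480.00 = €57430.00
  €3684.00 + 25.1% × (€57430.00 − €29200.00) = €3684.00 + 25.1% × €28230.00 = €10769.73
Income Tax (Married): taxable = €59350.00 − 4×€480.00 = €57430.00
  €4044.00 + 28.42% × (€57430.00 − €28000.00) = €4044.00 + 28.42% × €29430.00 = €12408.01
Difference: |€10769.73 − €12408.01| = €1638.28 (higher under Married)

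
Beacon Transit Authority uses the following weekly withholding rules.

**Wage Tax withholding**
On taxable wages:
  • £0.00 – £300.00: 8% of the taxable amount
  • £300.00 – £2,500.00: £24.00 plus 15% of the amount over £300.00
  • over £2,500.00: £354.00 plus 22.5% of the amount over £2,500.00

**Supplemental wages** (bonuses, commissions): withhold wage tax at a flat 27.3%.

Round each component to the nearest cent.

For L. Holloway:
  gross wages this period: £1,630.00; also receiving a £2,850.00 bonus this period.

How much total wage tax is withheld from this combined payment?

£1,001.55

Wage Tax: taxable = £1,630.00
  £24.00 + 15% × (£1,630.00 − £300.00) = £24.00 + 15% × £1,330.00 = £223.50
Supplemental (27.3% flat on bonus): 27.3% × £2,850.00 = £778.05
Total wage tax: £223.50 + £778.05 = £1,001.55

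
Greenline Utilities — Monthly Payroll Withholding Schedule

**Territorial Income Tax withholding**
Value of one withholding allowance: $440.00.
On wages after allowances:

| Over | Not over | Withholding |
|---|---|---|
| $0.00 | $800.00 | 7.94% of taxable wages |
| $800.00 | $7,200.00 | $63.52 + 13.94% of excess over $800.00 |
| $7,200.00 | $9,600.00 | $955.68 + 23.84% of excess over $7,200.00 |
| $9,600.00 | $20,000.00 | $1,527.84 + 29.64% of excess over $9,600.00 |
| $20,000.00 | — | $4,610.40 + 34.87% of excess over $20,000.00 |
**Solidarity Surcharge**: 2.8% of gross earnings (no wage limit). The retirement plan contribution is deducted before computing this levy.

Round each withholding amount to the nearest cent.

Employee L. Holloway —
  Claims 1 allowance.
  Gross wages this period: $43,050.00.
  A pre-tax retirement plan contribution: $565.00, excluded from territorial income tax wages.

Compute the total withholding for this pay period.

Territorial Income Tax: taxable = $43,050.00 − $565.00 − 1×$440.00 = $42,045.00
  $4,610.40 + 34.87% × ($42,045.00 − $20,000.00) = $4,610.40 + 34.87% × $22,045.00 = $12,297.49
Solidarity Surcharge: 2.8% × $42,485.00 = $1,189.58
Total: $12,297.49 + $1,189.58 = $13,487.07

$13,487.07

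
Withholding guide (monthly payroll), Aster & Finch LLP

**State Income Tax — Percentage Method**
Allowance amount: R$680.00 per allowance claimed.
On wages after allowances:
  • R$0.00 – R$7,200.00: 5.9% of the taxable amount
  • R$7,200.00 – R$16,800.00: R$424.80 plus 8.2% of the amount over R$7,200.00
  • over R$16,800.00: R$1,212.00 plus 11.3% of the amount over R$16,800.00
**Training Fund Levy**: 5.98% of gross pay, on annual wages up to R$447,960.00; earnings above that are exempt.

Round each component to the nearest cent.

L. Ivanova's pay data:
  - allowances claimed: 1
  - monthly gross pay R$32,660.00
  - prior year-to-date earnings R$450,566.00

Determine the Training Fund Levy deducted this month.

R$0.00

Training Fund Levy: YTD R$450,566.00 ≥ cap R$447,960.00 → R$0.00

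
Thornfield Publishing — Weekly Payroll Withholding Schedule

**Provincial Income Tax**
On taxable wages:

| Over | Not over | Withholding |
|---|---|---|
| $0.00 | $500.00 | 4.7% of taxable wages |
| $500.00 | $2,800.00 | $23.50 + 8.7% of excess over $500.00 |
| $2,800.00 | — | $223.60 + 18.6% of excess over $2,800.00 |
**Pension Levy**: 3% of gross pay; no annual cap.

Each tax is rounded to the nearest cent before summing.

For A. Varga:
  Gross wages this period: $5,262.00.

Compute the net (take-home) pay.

Provincial Income Tax: taxable = $5,262.00
  $223.60 + 18.6% × ($5,262.00 − $2,800.00) = $223.60 + 18.6% × $2,462.00 = $681.53
Pension Levy: 3% × $5,262.00 = $157.86
Total withheld: $681.53 + $157.86 = $839.39
Net pay: $5,262.00 − $839.39 = $4,422.61

$4,422.61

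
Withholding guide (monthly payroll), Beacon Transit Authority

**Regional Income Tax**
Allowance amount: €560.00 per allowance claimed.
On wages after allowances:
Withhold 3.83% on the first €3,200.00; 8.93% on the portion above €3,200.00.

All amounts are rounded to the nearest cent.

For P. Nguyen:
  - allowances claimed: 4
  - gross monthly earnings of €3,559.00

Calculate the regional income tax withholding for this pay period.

€50.52

Regional Income Tax: taxable = €3,559.00 − 4×€560.00 = €1,319.00
  3.83% × €1,319.00 = €50.52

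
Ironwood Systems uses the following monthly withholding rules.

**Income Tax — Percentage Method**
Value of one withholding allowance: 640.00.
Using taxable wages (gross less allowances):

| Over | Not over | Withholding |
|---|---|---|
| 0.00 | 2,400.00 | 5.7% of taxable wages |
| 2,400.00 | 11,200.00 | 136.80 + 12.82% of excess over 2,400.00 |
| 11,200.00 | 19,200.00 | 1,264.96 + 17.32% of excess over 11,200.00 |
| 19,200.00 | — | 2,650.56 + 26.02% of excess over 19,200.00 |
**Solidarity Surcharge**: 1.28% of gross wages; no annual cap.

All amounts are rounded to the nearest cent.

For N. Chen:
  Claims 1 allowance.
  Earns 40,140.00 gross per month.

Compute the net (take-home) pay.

31,693.59

Income Tax: taxable = 40,140.00 − 1×640.00 = 39,500.00
  2,650.56 + 26.02% × (39,500.00 − 19,200.00) = 2,650.56 + 26.02% × 20,300.00 = 7,932.62
Solidarity Surcharge: 1.28% × 40,140.00 = 513.79
Total withheld: 7,932.62 + 513.79 = 8,446.41
Net pay: 40,140.00 − 8,446.41 = 31,693.59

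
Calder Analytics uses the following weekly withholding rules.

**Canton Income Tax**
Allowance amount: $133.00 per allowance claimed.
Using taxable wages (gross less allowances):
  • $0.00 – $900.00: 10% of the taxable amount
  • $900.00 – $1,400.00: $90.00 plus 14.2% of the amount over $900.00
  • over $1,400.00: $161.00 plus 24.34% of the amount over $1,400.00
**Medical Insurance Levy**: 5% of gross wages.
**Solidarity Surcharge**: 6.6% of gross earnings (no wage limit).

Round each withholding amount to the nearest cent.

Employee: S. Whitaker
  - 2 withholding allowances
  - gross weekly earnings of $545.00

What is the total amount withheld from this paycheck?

$91.12

Canton Income Tax: taxable = $545.00 − 2×$133.00 = $279.00
  10% × $279.00 = $27.90
Medical Insurance Levy: 5% × $545.00 = $27.25
Solidarity Surcharge: 6.6% × $545.00 = $35.97
Total: $27.90 + $27.25 + $35.97 = $91.12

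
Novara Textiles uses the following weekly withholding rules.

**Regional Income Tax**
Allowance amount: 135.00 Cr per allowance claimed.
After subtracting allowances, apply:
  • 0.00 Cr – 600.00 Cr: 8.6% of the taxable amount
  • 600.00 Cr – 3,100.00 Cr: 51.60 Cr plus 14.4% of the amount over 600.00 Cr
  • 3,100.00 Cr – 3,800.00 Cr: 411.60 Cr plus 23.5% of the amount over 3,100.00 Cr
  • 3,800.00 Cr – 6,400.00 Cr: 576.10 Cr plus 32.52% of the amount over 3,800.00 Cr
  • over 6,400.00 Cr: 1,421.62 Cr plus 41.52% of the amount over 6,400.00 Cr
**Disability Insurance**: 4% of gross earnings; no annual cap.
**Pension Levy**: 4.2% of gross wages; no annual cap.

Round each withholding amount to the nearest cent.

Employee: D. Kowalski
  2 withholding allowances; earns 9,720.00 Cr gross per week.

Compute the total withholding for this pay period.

Regional Income Tax: taxable = 9,720.00 Cr − 2×135.00 Cr = 9,450.00 Cr
  1,421.62 Cr + 41.52% × (9,450.00 Cr − 6,400.00 Cr) = 1,421.62 Cr + 41.52% × 3,050.00 Cr = 2,687.98 Cr
Disability Insurance: 4% × 9,720.00 Cr = 388.80 Cr
Pension Levy: 4.2% × 9,720.00 Cr = 408.24 Cr
Total: 2,687.98 Cr + 388.80 Cr + 408.24 Cr = 3,485.02 Cr

3,485.02 Cr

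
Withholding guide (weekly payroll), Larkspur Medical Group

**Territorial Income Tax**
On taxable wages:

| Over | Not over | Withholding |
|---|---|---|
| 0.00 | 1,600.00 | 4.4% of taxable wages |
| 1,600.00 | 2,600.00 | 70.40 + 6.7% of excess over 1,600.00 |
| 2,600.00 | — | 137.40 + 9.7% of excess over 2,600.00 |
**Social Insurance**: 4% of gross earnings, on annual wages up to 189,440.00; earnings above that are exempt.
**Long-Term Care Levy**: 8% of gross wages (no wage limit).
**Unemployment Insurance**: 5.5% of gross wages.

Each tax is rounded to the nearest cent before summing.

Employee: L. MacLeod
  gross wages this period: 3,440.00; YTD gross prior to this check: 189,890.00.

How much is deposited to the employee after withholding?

2,756.72

Territorial Income Tax: taxable = 3,440.00
  137.40 + 9.7% × (3,440.00 − 2,600.00) = 137.40 + 9.7% × 840.00 = 218.88
Social Insurance: YTD 189,890.00 ≥ cap 189,440.00 → 0.00
Long-Term Care Levy: 8% × 3,440.00 = 275.20
Unemployment Insurance: 5.5% × 3,440.00 = 189.20
Total withheld: 218.88 + 0.00 + 275.20 + 189.20 = 683.28
Net pay: 3,440.00 − 683.28 = 2,756.72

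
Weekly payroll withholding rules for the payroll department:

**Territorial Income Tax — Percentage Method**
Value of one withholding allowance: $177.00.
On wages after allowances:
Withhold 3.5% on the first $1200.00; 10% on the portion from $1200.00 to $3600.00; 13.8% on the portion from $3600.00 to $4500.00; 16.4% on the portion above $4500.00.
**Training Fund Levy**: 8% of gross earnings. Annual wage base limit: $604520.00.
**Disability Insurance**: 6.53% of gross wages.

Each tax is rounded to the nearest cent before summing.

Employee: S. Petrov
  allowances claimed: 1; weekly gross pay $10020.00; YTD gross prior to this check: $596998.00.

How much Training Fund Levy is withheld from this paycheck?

$601.76

Training Fund Levy: cap $604520.00 − YTD $596998.00 = $7522.00 subject; 8% × $7522.00 = $601.76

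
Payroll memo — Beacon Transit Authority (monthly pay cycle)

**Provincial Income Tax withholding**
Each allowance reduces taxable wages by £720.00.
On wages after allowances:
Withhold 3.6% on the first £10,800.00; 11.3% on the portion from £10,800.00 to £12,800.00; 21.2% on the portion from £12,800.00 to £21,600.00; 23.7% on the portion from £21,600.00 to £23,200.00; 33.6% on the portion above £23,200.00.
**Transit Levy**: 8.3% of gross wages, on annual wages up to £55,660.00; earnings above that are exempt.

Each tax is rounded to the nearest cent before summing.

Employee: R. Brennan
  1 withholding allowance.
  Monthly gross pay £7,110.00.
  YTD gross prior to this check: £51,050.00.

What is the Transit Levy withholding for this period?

Transit Levy: cap £55,660.00 − YTD £51,050.00 = £4,610.00 subject; 8.3% × £4,610.00 = £382.63

£382.63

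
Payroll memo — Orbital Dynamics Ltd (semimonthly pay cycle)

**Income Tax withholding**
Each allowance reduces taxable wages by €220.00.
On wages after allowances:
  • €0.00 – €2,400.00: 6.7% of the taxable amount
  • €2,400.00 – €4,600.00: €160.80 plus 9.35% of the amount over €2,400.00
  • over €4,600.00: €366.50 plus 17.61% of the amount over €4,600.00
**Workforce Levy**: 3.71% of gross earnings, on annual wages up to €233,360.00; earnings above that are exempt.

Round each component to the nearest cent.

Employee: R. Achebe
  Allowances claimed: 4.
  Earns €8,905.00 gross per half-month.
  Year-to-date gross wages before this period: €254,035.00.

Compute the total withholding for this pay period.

Income Tax: taxable = €8,905.00 − 4×€220.00 = €8,025.00
  €366.50 + 17.61% × (€8,025.00 − €4,600.00) = €366.50 + 17.61% × €3,425.00 = €969.64
Workforce Levy: YTD €254,035.00 ≥ cap €233,360.00 → €0.00
Total: €969.64 + €0.00 = €969.64

€969.64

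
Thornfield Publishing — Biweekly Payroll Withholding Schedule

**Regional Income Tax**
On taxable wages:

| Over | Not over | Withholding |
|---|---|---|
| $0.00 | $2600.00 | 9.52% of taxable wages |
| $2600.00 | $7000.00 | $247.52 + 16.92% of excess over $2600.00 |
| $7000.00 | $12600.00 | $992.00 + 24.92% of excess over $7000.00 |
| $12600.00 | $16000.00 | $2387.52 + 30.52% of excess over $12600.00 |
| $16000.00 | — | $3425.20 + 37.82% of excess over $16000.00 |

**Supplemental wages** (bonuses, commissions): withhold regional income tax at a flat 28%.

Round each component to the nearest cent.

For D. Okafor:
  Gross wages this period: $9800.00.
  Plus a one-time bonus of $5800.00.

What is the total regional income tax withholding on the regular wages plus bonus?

Regional Income Tax: taxable = $9800.00
  $992.00 + 24.92% × ($9800.00 − $7000.00) = $992.00 + 24.92% × $2800.00 = $1689.76
Supplemental (28% flat on bonus): 28% × $5800.00 = $1624.00
Total regional income tax: $1689.76 + $1624.00 = $3313.76

$3313.76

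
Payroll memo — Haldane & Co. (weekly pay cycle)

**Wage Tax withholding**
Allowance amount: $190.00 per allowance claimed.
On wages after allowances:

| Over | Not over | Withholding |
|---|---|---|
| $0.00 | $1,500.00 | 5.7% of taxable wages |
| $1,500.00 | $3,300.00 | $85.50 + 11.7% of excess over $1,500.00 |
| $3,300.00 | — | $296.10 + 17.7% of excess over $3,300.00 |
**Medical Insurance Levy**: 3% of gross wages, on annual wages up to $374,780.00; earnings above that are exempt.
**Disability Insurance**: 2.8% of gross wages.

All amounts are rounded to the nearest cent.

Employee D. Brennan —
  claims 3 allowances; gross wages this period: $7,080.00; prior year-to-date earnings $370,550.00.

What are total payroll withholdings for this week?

Wage Tax: taxable = $7,080.00 − 3×$190.00 = $6,510.00
  $296.10 + 17.7% × ($6,510.00 − $3,300.00) = $296.10 + 17.7% × $3,210.00 = $864.27
Medical Insurance Levy: cap $374,780.00 − YTD $370,550.00 = $4,230.00 subject; 3% × $4,230.00 = $126.90
Disability Insurance: 2.8% × $7,080.00 = $198.24
Total: $864.27 + $126.90 + $198.24 = $1,189.41

$1,189.41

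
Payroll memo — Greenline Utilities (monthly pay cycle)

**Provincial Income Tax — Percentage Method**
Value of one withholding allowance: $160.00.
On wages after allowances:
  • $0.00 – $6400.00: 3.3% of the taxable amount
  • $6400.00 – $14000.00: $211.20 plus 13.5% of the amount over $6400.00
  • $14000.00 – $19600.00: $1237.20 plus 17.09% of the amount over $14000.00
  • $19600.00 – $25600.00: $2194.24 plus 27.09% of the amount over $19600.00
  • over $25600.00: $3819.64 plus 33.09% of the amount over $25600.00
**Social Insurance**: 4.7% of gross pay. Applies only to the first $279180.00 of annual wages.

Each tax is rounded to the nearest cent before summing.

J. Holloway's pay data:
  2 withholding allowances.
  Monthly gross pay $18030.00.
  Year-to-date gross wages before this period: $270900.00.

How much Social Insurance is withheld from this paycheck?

$389.16

Social Insurance: cap $279180.00 − YTD $270900.00 = $8280.00 subject; 4.7% × $8280.00 = $389.16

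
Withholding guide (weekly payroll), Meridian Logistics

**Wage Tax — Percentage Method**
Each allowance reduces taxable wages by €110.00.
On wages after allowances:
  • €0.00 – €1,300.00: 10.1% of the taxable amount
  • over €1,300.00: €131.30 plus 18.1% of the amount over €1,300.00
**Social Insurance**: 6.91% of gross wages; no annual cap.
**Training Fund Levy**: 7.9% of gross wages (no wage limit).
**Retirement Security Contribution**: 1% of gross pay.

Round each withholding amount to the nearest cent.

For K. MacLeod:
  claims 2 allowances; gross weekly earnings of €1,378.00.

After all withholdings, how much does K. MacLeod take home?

Wage Tax: taxable = €1,378.00 − 2×€110.00 = €1,158.00
  10.1% × €1,158.00 = €116.96
Social Insurance: 6.91% × €1,378.00 = €95.22
Training Fund Levy: 7.9% × €1,378.00 = €108.86
Retirement Security Contribution: 1% × €1,378.00 = €13.78
Total withheld: €116.96 + €95.22 + €108.86 + €13.78 = €334.82
Net pay: €1,378.00 − €334.82 = €1,043.18

€1,043.18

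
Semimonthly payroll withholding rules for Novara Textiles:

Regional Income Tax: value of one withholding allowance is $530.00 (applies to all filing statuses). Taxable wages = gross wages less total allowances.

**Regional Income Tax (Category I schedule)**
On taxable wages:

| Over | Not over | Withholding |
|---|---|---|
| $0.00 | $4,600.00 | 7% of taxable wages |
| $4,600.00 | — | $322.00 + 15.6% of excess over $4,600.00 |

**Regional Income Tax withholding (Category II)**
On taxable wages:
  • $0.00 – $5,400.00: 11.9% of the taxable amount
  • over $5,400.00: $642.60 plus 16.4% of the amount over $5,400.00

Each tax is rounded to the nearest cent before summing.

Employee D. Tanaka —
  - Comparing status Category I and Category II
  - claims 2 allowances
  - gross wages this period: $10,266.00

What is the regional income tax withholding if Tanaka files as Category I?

Regional Income Tax (Category I): taxable = $10,266.00 − 2×$530.00 = $9,206.00
  $322.00 + 15.6% × ($9,206.00 − $4,600.00) = $322.00 + 15.6% × $4,606.00 = $1,040.54

$1,040.54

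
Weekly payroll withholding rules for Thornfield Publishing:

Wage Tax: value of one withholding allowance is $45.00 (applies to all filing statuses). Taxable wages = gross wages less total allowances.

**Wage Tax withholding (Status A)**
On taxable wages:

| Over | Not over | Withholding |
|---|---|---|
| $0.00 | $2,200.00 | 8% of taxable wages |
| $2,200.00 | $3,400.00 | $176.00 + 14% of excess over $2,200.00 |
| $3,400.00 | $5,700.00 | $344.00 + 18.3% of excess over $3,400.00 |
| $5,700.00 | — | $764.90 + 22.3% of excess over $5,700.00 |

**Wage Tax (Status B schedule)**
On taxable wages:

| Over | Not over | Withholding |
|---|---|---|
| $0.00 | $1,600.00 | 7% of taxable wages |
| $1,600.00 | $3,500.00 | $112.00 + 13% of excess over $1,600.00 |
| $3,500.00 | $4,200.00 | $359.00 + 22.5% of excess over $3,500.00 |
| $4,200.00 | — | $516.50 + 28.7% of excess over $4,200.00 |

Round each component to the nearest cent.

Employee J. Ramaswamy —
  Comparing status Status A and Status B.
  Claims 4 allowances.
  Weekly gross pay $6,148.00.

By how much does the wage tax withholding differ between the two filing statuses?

Wage Tax (Status A): taxable = $6,148.00 − 4×$45.00 = $5,968.00
  $764.90 + 22.3% × ($5,968.00 − $5,700.00) = $764.90 + 22.3% × $268.00 = $824.66
Wage Tax (Status B): taxable = $6,148.00 − 4×$45.00 = $5,968.00
  $516.50 + 28.7% × ($5,968.00 − $4,200.00) = $516.50 + 28.7% × $1,768.00 = $1,023.92
Difference: |$824.66 − $1,023.92| = $199.26 (higher under Status B)

$199.26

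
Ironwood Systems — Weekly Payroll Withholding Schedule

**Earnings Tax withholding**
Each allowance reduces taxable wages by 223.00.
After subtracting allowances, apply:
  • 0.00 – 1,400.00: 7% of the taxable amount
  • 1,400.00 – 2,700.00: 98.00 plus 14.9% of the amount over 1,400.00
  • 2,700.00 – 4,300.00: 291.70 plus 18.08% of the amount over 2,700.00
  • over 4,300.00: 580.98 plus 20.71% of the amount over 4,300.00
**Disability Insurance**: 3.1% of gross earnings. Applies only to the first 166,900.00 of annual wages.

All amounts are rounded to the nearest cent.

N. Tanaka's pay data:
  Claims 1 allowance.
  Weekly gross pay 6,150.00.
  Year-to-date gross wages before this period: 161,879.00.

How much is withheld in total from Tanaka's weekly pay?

1,073.58

Earnings Tax: taxable = 6,150.00 − 1×223.00 = 5,927.00
  580.98 + 20.71% × (5,927.00 − 4,300.00) = 580.98 + 20.71% × 1,627.00 = 917.93
Disability Insurance: cap 166,900.00 − YTD 161,879.00 = 5,021.00 subject; 3.1% × 5,021.00 = 155.65
Total: 917.93 + 155.65 = 1,073.58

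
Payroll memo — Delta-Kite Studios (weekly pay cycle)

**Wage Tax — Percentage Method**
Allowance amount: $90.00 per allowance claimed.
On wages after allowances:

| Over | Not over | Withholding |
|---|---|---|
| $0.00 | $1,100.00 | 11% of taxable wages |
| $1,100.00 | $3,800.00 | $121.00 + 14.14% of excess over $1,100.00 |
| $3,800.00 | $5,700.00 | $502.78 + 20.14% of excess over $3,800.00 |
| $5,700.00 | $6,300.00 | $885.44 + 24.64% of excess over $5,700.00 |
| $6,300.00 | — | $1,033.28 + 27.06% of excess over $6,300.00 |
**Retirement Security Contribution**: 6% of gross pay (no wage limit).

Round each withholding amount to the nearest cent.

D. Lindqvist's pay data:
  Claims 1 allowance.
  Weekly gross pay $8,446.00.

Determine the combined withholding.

Wage Tax: taxable = $8,446.00 − 1×$90.00 = $8,356.00
  $1,033.28 + 27.06% × ($8,356.00 − $6,300.00) = $1,033.28 + 27.06% × $2,056.00 = $1,589.63
Retirement Security Contribution: 6% × $8,446.00 = $506.76
Total: $1,589.63 + $506.76 = $2,096.39

$2,096.39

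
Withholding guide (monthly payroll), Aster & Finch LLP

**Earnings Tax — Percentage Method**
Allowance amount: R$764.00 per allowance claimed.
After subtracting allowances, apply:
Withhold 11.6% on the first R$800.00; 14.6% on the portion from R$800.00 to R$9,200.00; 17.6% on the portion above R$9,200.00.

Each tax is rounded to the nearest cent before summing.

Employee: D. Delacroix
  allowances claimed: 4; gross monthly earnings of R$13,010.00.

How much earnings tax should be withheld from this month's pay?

R$1,451.90

Earnings Tax: taxable = R$13,010.00 − 4×R$764.00 = R$9,954.00
  R$1,319.20 + 17.6% × (R$9,954.00 − R$9,200.00) = R$1,319.20 + 17.6% × R$754.00 = R$1,451.90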